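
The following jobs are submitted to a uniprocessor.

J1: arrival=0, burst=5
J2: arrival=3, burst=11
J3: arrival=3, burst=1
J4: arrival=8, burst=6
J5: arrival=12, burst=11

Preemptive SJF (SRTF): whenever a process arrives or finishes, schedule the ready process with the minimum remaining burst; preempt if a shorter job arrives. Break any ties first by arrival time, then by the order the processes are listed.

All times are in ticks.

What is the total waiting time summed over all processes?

Gantt: | J1 0-3 | J3 3-4 | J1 4-6 | J2 6-8 | J4 8-14 | J2 14-23 | J5 23-34 |
Completion: J1=6  J2=23  J3=4  J4=14  J5=34
Waiting = turnaround − burst: J1=1, J2=9, J3=0, J4=0, J5=11
Total waiting = 1 + 9 + 0 + 0 + 11 = 21

21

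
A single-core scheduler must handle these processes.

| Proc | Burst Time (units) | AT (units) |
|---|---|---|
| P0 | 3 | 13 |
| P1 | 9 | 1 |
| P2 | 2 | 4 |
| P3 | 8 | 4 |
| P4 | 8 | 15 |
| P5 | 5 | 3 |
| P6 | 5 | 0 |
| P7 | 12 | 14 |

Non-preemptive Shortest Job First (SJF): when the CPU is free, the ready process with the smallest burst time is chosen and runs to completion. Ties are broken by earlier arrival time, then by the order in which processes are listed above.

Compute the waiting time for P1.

30

Timeline: | P6 0-5 | P2 5-7 | P5 7-12 | P3 12-20 | P0 20-23 | P4 23-31 | P1 31-40 | P7 40-52 |
Completion: P0=23  P1=40  P2=7  P3=20  P4=31  P5=12  P6=5  P7=52
Waiting(P1) = turnaround − burst = 39 − 9 = 30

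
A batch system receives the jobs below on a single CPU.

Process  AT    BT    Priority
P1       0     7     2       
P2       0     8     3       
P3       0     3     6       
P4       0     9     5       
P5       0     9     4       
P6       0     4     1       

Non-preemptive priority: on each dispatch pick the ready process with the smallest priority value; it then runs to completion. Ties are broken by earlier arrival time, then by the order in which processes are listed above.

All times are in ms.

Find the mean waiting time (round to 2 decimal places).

Timeline: | P6 0-4 | P1 4-11 | P2 11-19 | P5 19-28 | P4 28-37 | P3 37-40 |
Completion: P1=11  P2=19  P3=40  P4=37  P5=28  P6=4
Turnaround (C−A): P1=11  P2=19  P3=40  P4=37  P5=28  P6=4
Waiting times: P1=4, P2=11, P3=37, P4=28, P5=19, P6=0
Average waiting = (4+11+37+28+19+0) / 6 = 99/6 = 16.50

16.50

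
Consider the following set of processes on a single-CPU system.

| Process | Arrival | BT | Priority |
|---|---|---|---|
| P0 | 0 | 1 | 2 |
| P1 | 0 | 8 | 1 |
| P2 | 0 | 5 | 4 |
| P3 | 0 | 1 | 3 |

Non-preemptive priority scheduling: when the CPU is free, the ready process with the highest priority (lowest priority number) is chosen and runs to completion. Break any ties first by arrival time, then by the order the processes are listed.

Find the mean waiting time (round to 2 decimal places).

6.75

Timeline: | P1 0-8 | P0 8-9 | P3 9-10 | P2 10-15 |
Completion: P0=9  P1=8  P2=15  P3=10
Waiting times: P0=8, P1=0, P2=10, P3=9
Average waiting = (8+0+10+9) / 4 = 27/4 = 6.75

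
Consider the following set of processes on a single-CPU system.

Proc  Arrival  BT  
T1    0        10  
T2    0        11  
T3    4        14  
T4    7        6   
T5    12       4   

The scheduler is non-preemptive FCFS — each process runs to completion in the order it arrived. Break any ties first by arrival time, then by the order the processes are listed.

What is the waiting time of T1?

0

Gantt: | T1 0-10 | T2 10-21 | T3 21-35 | T4 35-41 | T5 41-45 |
Completion: T1=10  T2=21  T3=35  T4=41  T5=45
Turnaround (C−A): T1=10  T2=21  T3=31  T4=34  T5=33
Waiting(T1) = turnaround − burst = 10 − 10 = 0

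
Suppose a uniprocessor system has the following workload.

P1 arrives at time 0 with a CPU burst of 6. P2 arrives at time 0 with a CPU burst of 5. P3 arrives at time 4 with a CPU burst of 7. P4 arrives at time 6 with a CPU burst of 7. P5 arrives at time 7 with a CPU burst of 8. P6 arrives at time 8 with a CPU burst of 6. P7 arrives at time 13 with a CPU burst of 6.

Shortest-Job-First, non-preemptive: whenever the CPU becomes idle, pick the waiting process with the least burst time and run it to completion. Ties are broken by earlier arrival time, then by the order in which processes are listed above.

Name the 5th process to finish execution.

P3

Gantt: | P2 0-5 | P1 5-11 | P6 11-17 | P7 17-23 | P3 23-30 | P4 30-37 | P5 37-45 |
Completion: P1=11  P2=5  P3=30  P4=37  P5=45  P6=17  P7=23
Turnaround (C−A): P1=11  P2=5  P3=26  P4=31  P5=38  P6=9  P7=10
Finish order: P2 → P1 → P6 → P7 → P3 → P4 → P5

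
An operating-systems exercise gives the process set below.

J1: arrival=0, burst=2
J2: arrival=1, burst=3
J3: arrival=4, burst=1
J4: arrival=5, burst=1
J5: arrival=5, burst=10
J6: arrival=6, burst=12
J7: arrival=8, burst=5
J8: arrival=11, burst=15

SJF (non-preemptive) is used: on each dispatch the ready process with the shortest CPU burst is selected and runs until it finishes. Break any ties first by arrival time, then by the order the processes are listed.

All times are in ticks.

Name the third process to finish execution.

Gantt: | J1 0-2 | J2 2-5 | J3 5-6 | J4 6-7 | J5 7-17 | J7 17-22 | J6 22-34 | J8 34-49 |
Completion: J1=2  J2=5  J3=6  J4=7  J5=17  J6=34  J7=22  J8=49
Turnaround (C−A): J1=2  J2=4  J3=2  J4=2  J5=12  J6=28  J7=14  J8=38
Finish order: J1 → J2 → J3 → J4 → J5 → J7 → J6 → J8

J3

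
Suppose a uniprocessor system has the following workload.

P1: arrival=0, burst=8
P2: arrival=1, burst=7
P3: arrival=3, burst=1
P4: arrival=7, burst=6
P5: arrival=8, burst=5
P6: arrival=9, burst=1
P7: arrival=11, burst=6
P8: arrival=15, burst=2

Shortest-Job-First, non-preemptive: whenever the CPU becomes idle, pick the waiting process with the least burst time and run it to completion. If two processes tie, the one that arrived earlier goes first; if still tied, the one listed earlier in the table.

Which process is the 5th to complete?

Timeline: | P1 0-8 | P3 8-9 | P6 9-10 | P5 10-15 | P8 15-17 | P4 17-23 | P7 23-29 | P2 29-36 |
Completion: P1=8  P2=36  P3=9  P4=23  P5=15  P6=10  P7=29  P8=17
Finish order: P1 → P3 → P6 → P5 → P8 → P4 → P7 → P2

P8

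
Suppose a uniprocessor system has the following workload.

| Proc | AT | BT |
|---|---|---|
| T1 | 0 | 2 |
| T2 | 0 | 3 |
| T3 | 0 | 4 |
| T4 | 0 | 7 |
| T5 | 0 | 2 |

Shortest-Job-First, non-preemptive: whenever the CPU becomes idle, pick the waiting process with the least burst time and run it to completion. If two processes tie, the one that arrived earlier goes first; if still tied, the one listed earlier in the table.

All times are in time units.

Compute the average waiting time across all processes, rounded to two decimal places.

4.80

Schedule: | T1 0-2 | T5 2-4 | T2 4-7 | T3 7-11 | T4 11-18 |
Completion: T1=2  T2=7  T3=11  T4=18  T5=4
Turnaround (C−A): T1=2  T2=7  T3=11  T4=18  T5=4
Waiting times: T1=0, T2=4, T3=7, T4=11, T5=2
Average waiting = (0+4+7+11+2) / 5 = 24/5 = 4.80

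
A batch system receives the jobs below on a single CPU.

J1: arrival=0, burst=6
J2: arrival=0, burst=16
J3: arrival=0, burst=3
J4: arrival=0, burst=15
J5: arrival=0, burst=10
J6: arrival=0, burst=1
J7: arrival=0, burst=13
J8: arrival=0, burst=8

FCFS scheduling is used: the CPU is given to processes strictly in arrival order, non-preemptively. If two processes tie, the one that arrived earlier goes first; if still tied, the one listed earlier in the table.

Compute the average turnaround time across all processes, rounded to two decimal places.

Timeline: | J1 0-6 | J2 6-22 | J3 22-25 | J4 25-40 | J5 40-50 | J6 50-51 | J7 51-64 | J8 64-72 |
Completion: J1=6  J2=22  J3=25  J4=40  J5=50  J6=51  J7=64  J8=72
Turnaround (C−A): J1=6  J2=22  J3=25  J4=40  J5=50  J6=51  J7=64  J8=72
Turnaround times: J1=6, J2=22, J3=25, J4=40, J5=50, J6=51, J7=64, J8=72
Average turnaround = (6+22+25+40+50+51+64+72) / 8 = 330/8 = 41.25

41.25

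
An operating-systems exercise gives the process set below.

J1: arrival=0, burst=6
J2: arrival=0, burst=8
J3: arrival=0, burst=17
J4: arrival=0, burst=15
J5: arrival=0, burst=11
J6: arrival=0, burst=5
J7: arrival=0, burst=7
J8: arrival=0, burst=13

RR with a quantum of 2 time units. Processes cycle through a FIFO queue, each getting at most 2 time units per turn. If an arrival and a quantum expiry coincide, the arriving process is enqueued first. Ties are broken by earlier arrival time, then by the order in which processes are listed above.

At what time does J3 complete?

82

Schedule: | J1 0-2 | J2 2-4 | J3 4-6 | J4 6-8 | J5 8-10 | J6 10-12 | J7 12-14 | J8 14-16 | J1 16-18 | J2 18-20 | J3 20-22 | J4 22-24 | J5 24-26 | J6 26-28 | J7 28-30 | J8 30-32 | J1 32-34 | J2 34-36 | J3 36-38 | J4 38-40 | J5 40-42 | J6 42-43 | J7 43-45 | J8 45-47 | J2 47-49 | J3 49-51 | J4 51-53 | J5 53-55 | J7 55-56 | J8 56-58 | J3 58-60 | J4 60-62 | J5 62-64 | J8 64-66 | J3 66-68 | J4 68-70 | J5 70-71 | J8 71-73 | J3 73-75 | J4 75-77 | J8 77-78 | J3 78-80 | J4 80-81 | J3 81-82 |
Completion: J1=34  J2=49  J3=82  J4=81  J5=71  J6=43  J7=56  J8=78
Turnaround (C−A): J1=34  J2=49  J3=82  J4=81  J5=71  J6=43  J7=56  J8=78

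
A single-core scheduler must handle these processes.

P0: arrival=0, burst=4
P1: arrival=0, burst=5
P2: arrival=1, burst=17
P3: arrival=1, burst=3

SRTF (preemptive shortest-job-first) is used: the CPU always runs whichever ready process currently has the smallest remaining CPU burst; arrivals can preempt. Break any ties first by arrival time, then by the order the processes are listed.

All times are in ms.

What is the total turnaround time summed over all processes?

Timeline: | P0 0-4 | P3 4-7 | P1 7-12 | P2 12-29 |
Completion: P0=4  P1=12  P2=29  P3=7
Turnaround = completion − arrival: P0=4, P1=12, P2=28, P3=6
Total turnaround = 4 + 12 + 28 + 6 = 50

50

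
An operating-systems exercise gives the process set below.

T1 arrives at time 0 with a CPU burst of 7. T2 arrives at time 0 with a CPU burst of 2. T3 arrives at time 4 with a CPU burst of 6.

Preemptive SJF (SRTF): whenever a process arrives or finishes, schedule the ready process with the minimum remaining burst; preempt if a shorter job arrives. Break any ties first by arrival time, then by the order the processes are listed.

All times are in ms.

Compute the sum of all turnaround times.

Schedule: | T2 0-2 | T1 2-9 | T3 9-15 |
Completion: T1=9  T2=2  T3=15
Turnaround (C−A): T1=9  T2=2  T3=11
Turnaround = completion − arrival: T1=9, T2=2, T3=11
Total turnaround = 9 + 2 + 11 = 22

22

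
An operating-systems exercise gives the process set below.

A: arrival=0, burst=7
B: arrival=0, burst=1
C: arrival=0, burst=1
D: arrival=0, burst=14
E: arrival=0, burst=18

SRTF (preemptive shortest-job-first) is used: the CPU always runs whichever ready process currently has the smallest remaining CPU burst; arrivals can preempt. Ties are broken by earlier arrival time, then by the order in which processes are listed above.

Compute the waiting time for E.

23

Gantt: | B 0-1 | C 1-2 | A 2-9 | D 9-23 | E 23-41 |
Completion: A=9  B=1  C=2  D=23  E=41
Turnaround (C−A): A=9  B=1  C=2  D=23  E=41
Waiting(E) = turnaround − burst = 41 − 18 = 23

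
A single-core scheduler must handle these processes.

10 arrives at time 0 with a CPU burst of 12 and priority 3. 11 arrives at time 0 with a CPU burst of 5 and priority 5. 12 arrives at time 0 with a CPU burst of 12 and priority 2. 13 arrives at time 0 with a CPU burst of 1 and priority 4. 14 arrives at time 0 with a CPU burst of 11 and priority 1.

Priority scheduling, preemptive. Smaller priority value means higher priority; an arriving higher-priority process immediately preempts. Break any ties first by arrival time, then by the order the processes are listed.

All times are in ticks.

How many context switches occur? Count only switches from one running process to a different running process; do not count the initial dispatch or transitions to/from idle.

Schedule: | 14 0-11 | 12 11-23 | 10 23-35 | 13 35-36 | 11 36-41 |
Completion: 10=35  11=41  12=23  13=36  14=11
Turnaround (C−A): 10=35  11=41  12=23  13=36  14=11

4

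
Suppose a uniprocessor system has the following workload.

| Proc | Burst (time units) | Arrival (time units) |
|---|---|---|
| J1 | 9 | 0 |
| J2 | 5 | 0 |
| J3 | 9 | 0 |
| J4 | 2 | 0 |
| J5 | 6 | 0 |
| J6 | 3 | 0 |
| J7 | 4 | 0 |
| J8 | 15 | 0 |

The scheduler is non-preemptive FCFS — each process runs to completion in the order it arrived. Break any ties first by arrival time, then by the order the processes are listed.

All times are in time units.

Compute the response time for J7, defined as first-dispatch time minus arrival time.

Gantt: | J1 0-9 | J2 9-14 | J3 14-23 | J4 23-25 | J5 25-31 | J6 31-34 | J7 34-38 | J8 38-53 |
Completion: J1=9  J2=14  J3=23  J4=25  J5=31  J6=34  J7=38  J8=53
Turnaround (C−A): J1=9  J2=14  J3=23  J4=25  J5=31  J6=34  J7=38  J8=53
Response(J7) = first start − arrival = 34 − 0 = 34

34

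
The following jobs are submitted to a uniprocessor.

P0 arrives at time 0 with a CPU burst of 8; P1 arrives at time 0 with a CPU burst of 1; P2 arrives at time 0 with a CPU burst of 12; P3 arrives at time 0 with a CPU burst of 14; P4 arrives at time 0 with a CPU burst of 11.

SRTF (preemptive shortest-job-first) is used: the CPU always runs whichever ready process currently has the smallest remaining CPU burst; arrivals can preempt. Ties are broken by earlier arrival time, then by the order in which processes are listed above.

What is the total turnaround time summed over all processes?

Schedule: | P1 0-1 | P0 1-9 | P4 9-20 | P2 20-32 | P3 32-46 |
Completion: P0=9  P1=1  P2=32  P3=46  P4=20
Turnaround = completion − arrival: P0=9, P1=1, P2=32, P3=46, P4=20
Total turnaround = 9 + 1 + 32 + 46 + 20 = 108

108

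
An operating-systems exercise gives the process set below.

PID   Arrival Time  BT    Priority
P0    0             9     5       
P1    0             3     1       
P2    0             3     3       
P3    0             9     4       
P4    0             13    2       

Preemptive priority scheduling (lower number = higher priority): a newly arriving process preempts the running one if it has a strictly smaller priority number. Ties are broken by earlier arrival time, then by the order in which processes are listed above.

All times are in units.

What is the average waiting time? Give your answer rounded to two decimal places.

13.20

Schedule: | P1 0-3 | P4 3-16 | P2 16-19 | P3 19-28 | P0 28-37 |
Completion: P0=37  P1=3  P2=19  P3=28  P4=16
Turnaround (C−A): P0=37  P1=3  P2=19  P3=28  P4=16
Waiting times: P0=28, P1=0, P2=16, P3=19, P4=3
Average waiting = (28+0+16+19+3) / 5 = 66/5 = 13.20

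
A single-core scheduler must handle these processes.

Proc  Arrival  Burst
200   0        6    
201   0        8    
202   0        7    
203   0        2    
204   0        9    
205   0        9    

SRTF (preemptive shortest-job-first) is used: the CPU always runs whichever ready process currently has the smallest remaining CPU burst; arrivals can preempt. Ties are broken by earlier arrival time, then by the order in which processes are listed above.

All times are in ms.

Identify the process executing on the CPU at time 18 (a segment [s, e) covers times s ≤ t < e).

Timeline: | 203 0-2 | 200 2-8 | 202 8-15 | 201 15-23 | 204 23-32 | 205 32-41 |
Completion: 200=8  201=23  202=15  203=2  204=32  205=41
Turnaround (C−A): 200=8  201=23  202=15  203=2  204=32  205=41

201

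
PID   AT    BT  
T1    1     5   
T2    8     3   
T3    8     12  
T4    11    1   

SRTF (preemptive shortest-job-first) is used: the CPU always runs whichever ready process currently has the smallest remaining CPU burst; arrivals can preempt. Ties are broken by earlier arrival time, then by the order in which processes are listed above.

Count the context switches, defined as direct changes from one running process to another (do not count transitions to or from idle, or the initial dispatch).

2

Schedule: | idle 0-1 | T1 1-6 | idle 6-8 | T2 8-11 | T4 11-12 | T3 12-24 |
Completion: T1=6  T2=11  T3=24  T4=12
Turnaround (C−A): T1=5  T2=3  T3=16  T4=1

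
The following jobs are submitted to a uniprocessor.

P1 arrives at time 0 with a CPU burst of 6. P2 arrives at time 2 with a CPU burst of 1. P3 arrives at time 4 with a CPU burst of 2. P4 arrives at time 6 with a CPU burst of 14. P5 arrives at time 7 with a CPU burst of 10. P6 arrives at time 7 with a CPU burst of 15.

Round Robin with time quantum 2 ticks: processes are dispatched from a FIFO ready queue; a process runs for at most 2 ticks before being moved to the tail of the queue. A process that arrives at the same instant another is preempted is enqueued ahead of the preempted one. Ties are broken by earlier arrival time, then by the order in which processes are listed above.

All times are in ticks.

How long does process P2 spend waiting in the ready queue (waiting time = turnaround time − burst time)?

Timeline: | P1 0-2 | P2 2-3 | P1 3-5 | P3 5-7 | P1 7-9 | P4 9-11 | P5 11-13 | P6 13-15 | P4 15-17 | P5 17-19 | P6 19-21 | P4 21-23 | P5 23-25 | P6 25-27 | P4 27-29 | P5 29-31 | P6 31-33 | P4 33-35 | P5 35-37 | P6 37-39 | P4 39-41 | P6 41-43 | P4 43-45 | P6 45-48 |
Completion: P1=9  P2=3  P3=7  P4=45  P5=37  P6=48
Turnaround (C−A): P1=9  P2=1  P3=3  P4=39  P5=30  P6=41
Waiting(P2) = turnaround − burst = 1 − 1 = 0

0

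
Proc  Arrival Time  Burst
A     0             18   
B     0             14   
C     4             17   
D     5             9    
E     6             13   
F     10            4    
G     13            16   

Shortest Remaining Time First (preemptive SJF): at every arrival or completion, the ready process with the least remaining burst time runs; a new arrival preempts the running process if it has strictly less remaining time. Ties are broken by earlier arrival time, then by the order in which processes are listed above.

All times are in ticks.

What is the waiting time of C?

52

Gantt: | B 0-14 | F 14-18 | D 18-27 | E 27-40 | G 40-56 | C 56-73 | A 73-91 |
Completion: A=91  B=14  C=73  D=27  E=40  F=18  G=56
Waiting(C) = turnaround − burst = 69 − 17 = 52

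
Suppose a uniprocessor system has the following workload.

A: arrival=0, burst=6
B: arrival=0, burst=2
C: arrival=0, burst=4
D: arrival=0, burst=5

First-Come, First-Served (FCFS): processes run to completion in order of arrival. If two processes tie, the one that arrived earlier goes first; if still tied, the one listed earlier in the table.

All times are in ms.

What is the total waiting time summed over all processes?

26

Gantt: | A 0-6 | B 6-8 | C 8-12 | D 12-17 |
Completion: A=6  B=8  C=12  D=17
Turnaround (C−A): A=6  B=8  C=12  D=17
Waiting = turnaround − burst: A=0, B=6, C=8, D=12
Total waiting = 0 + 6 + 8 + 12 = 26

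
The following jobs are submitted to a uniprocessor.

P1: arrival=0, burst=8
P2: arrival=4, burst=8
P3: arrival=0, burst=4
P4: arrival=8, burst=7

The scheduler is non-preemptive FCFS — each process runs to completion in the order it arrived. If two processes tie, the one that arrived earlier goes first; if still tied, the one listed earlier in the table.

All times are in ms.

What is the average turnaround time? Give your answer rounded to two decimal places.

Schedule: | P1 0-8 | P3 8-12 | P2 12-20 | P4 20-27 |
Completion: P1=8  P2=20  P3=12  P4=27
Turnaround times: P1=8, P2=16, P3=12, P4=19
Average turnaround = (8+16+12+19) / 4 = 55/4 = 13.75

13.75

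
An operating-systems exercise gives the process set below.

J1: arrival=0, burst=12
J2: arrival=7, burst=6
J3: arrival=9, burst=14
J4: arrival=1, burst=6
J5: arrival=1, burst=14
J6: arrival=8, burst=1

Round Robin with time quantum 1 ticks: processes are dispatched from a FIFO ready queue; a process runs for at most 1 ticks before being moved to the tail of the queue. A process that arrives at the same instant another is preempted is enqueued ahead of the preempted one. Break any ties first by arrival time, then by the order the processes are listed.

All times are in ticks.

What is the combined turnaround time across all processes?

Gantt: | J1 0-1 | J4 1-2 | J5 2-3 | J1 3-4 | J4 4-5 | J5 5-6 | J1 6-7 | J4 7-8 | J5 8-9 | J2 9-10 | J1 10-11 | J6 11-12 | J4 12-13 | J3 13-14 | J5 14-15 | J2 15-16 | J1 16-17 | J4 17-18 | J3 18-19 | J5 19-20 | J2 20-21 | J1 21-22 | J4 22-23 | J3 23-24 | J5 24-25 | J2 25-26 | J1 26-27 | J3 27-28 | J5 28-29 | J2 29-30 | J1 30-31 | J3 31-32 | J5 32-33 | J2 33-34 | J1 34-35 | J3 35-36 | J5 36-37 | J1 37-38 | J3 38-39 | J5 39-40 | J1 40-41 | J3 41-42 | J5 42-43 | J1 43-44 | J3 44-45 | J5 45-46 | J3 46-47 | J5 47-48 | J3 48-49 | J5 49-50 | J3 50-53 |
Completion: J1=44  J2=34  J3=53  J4=23  J5=50  J6=12
Turnaround (C−A): J1=44  J2=27  J3=44  J4=22  J5=49  J6=4
Turnaround = completion − arrival: J1=44, J2=27, J3=44, J4=22, J5=49, J6=4
Total turnaround = 44 + 27 + 44 + 22 + 49 + 4 = 190

190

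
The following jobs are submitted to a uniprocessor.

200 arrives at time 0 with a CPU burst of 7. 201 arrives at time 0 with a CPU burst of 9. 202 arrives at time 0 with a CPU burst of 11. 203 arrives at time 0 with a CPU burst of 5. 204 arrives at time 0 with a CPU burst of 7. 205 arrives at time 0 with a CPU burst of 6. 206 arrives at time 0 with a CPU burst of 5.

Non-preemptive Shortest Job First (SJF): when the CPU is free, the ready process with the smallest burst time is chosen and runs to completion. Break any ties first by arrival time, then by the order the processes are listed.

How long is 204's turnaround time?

Schedule: | 203 0-5 | 206 5-10 | 205 10-16 | 200 16-23 | 204 23-30 | 201 30-39 | 202 39-50 |
Completion: 200=23  201=39  202=50  203=5  204=30  205=16  206=10
Turnaround (C−A): 200=23  201=39  202=50  203=5  204=30  205=16  206=10
Turnaround(204) = completion − arrival = 30 − 0 = 30

30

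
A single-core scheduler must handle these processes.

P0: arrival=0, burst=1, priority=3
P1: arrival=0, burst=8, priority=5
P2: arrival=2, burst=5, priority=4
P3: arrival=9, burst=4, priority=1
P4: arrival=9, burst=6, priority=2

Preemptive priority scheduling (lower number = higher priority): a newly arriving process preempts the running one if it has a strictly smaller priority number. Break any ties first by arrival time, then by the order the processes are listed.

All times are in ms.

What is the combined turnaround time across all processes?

Gantt: | P0 0-1 | P1 1-2 | P2 2-7 | P1 7-9 | P3 9-13 | P4 13-19 | P1 19-24 |
Completion: P0=1  P1=24  P2=7  P3=13  P4=19
Turnaround (C−A): P0=1  P1=24  P2=5  P3=4  P4=10
Turnaround = completion − arrival: P0=1, P1=24, P2=5, P3=4, P4=10
Total turnaround = 1 + 24 + 5 + 4 + 10 = 44

44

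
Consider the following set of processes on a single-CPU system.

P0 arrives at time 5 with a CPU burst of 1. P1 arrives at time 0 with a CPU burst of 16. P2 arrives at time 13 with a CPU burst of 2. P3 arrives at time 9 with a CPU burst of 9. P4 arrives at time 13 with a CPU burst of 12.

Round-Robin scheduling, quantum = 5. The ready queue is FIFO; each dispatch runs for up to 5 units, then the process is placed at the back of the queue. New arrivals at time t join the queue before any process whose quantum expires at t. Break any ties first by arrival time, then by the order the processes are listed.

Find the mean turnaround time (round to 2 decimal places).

18.80

Timeline: | P1 0-5 | P0 5-6 | P1 6-11 | P3 11-16 | P1 16-21 | P2 21-23 | P4 23-28 | P3 28-32 | P1 32-33 | P4 33-40 |
Completion: P0=6  P1=33  P2=23  P3=32  P4=40
Turnaround times: P0=1, P1=33, P2=10, P3=23, P4=27
Average turnaround = (1+33+10+23+27) / 5 = 94/5 = 18.80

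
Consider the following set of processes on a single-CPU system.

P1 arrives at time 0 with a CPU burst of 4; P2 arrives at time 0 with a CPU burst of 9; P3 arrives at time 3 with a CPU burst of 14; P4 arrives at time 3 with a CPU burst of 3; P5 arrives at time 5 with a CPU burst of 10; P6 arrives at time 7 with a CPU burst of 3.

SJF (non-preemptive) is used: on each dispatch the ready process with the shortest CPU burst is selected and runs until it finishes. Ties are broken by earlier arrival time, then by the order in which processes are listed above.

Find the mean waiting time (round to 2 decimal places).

Timeline: | P1 0-4 | P4 4-7 | P6 7-10 | P2 10-19 | P5 19-29 | P3 29-43 |
Completion: P1=4  P2=19  P3=43  P4=7  P5=29  P6=10
Waiting times: P1=0, P2=10, P3=26, P4=1, P5=14, P6=0
Average waiting = (0+10+26+1+14+0) / 6 = 51/6 = 8.50

8.50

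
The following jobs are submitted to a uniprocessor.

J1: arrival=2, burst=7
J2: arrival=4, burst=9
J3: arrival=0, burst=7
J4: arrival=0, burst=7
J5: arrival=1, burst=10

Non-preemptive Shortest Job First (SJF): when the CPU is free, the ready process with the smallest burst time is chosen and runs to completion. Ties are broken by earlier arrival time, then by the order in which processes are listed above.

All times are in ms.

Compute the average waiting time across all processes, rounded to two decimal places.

13.00

Gantt: | J3 0-7 | J4 7-14 | J1 14-21 | J2 21-30 | J5 30-40 |
Completion: J1=21  J2=30  J3=7  J4=14  J5=40
Waiting times: J1=12, J2=17, J3=0, J4=7, J5=29
Average waiting = (12+17+0+7+29) / 5 = 65/5 = 13.00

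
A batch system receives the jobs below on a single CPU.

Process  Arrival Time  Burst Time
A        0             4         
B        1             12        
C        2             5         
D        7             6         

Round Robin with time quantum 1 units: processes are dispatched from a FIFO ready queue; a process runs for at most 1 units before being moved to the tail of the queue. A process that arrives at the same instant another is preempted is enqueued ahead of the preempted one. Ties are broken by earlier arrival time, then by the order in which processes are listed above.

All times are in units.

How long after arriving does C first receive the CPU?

1

Gantt: | A 0-1 | B 1-2 | A 2-3 | C 3-4 | B 4-5 | A 5-6 | C 6-7 | B 7-8 | A 8-9 | D 9-10 | C 10-11 | B 11-12 | D 12-13 | C 13-14 | B 14-15 | D 15-16 | C 16-17 | B 17-18 | D 18-19 | B 19-20 | D 20-21 | B 21-22 | D 22-23 | B 23-27 |
Completion: A=9  B=27  C=17  D=23
Response(C) = first start − arrival = 3 − 2 = 1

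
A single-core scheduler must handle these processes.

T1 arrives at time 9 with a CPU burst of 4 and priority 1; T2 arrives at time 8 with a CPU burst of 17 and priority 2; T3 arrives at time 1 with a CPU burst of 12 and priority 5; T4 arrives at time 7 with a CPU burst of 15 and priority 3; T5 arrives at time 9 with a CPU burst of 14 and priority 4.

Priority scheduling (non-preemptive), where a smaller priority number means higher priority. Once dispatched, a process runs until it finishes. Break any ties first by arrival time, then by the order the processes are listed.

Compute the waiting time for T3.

Gantt: | idle 0-1 | T3 1-13 | T1 13-17 | T2 17-34 | T4 34-49 | T5 49-63 |
Completion: T1=17  T2=34  T3=13  T4=49  T5=63
Turnaround (C−A): T1=8  T2=26  T3=12  T4=42  T5=54
Waiting(T3) = turnaround − burst = 12 − 12 = 0

0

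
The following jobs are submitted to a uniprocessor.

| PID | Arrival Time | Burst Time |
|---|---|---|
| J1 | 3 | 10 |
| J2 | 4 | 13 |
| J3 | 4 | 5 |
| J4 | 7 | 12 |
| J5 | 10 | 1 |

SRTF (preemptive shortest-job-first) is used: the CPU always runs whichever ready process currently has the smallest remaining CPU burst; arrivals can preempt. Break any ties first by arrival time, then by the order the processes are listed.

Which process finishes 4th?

J4

Schedule: | idle 0-3 | J1 3-4 | J3 4-9 | J1 9-10 | J5 10-11 | J1 11-19 | J4 19-31 | J2 31-44 |
Completion: J1=19  J2=44  J3=9  J4=31  J5=11
Finish order: J3 → J5 → J1 → J4 → J2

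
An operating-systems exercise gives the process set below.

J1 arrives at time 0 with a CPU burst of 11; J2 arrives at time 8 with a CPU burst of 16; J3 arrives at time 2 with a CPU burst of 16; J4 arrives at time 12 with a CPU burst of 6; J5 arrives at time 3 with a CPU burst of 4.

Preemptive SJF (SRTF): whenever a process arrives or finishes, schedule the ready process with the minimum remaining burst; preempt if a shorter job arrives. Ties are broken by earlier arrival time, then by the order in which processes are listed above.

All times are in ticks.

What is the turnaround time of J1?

Timeline: | J1 0-3 | J5 3-7 | J1 7-15 | J4 15-21 | J3 21-37 | J2 37-53 |
Completion: J1=15  J2=53  J3=37  J4=21  J5=7
Turnaround(J1) = completion − arrival = 15 − 0 = 15

15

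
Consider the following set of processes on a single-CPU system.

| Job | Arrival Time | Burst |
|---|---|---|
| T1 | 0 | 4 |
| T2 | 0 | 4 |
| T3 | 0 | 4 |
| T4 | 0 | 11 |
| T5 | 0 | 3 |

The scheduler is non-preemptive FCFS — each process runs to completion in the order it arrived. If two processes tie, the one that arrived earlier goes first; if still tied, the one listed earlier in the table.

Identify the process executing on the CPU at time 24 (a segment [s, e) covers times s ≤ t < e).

T5

Schedule: | T1 0-4 | T2 4-8 | T3 8-12 | T4 12-23 | T5 23-26 |
Completion: T1=4  T2=8  T3=12  T4=23  T5=26
Turnaround (C−A): T1=4  T2=8  T3=12  T4=23  T5=26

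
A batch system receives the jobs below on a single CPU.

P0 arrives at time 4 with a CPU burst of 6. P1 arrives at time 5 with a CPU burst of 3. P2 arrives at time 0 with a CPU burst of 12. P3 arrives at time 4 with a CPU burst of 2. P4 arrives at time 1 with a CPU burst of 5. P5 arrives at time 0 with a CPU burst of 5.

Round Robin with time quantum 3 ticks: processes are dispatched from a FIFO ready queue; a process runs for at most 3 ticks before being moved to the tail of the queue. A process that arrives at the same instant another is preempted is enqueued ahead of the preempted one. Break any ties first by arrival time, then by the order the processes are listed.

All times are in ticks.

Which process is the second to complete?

P1

Gantt: | P2 0-3 | P5 3-6 | P4 6-9 | P2 9-12 | P0 12-15 | P3 15-17 | P1 17-20 | P5 20-22 | P4 22-24 | P2 24-27 | P0 27-30 | P2 30-33 |
Completion: P0=30  P1=20  P2=33  P3=17  P4=24  P5=22
Turnaround (C−A): P0=26  P1=15  P2=33  P3=13  P4=23  P5=22
Finish order: P3 → P1 → P5 → P4 → P0 → P2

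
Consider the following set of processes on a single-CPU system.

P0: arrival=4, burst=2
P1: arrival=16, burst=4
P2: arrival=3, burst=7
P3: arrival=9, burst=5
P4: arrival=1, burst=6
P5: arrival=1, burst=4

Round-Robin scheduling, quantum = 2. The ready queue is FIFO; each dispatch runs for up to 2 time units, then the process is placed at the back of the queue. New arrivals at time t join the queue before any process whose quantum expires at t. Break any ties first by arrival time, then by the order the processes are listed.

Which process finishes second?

Schedule: | idle 0-1 | P4 1-3 | P5 3-5 | P2 5-7 | P4 7-9 | P0 9-11 | P5 11-13 | P2 13-15 | P3 15-17 | P4 17-19 | P2 19-21 | P1 21-23 | P3 23-25 | P2 25-26 | P1 26-28 | P3 28-29 |
Completion: P0=11  P1=28  P2=26  P3=29  P4=19  P5=13
Turnaround (C−A): P0=7  P1=12  P2=23  P3=20  P4=18  P5=12
Finish order: P0 → P5 → P4 → P2 → P1 → P3

P5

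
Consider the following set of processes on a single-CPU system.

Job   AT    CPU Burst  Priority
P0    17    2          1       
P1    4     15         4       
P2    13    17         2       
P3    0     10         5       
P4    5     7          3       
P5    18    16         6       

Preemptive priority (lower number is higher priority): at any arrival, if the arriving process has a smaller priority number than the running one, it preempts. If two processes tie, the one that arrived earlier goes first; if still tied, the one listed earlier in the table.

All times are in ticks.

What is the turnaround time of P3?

Gantt: | P3 0-4 | P1 4-5 | P4 5-12 | P1 12-13 | P2 13-17 | P0 17-19 | P2 19-32 | P1 32-45 | P3 45-51 | P5 51-67 |
Completion: P0=19  P1=45  P2=32  P3=51  P4=12  P5=67
Turnaround (C−A): P0=2  P1=41  P2=19  P3=51  P4=7  P5=49
Turnaround(P3) = completion − arrival = 51 − 0 = 51

51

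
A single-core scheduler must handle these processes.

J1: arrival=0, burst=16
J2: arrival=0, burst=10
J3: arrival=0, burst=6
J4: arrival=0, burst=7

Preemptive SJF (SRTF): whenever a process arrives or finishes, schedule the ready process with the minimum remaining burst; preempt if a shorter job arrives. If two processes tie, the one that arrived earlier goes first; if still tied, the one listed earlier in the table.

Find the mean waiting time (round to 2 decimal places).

10.50

Gantt: | J3 0-6 | J4 6-13 | J2 13-23 | J1 23-39 |
Completion: J1=39  J2=23  J3=6  J4=13
Turnaround (C−A): J1=39  J2=23  J3=6  J4=13
Waiting times: J1=23, J2=13, J3=0, J4=6
Average waiting = (23+13+0+6) / 4 = 42/4 = 10.50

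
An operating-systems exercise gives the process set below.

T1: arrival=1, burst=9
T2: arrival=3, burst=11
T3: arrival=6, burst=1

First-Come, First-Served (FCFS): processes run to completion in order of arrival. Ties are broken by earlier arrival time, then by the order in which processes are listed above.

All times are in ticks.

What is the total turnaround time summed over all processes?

Timeline: | idle 0-1 | T1 1-10 | T2 10-21 | T3 21-22 |
Completion: T1=10  T2=21  T3=22
Turnaround (C−A): T1=9  T2=18  T3=16
Turnaround = completion − arrival: T1=9, T2=18, T3=16
Total turnaround = 9 + 18 + 16 = 43

43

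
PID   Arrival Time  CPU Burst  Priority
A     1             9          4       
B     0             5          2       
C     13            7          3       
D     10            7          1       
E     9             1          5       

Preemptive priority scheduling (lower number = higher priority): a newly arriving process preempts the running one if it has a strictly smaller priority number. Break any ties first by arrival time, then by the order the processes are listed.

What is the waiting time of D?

Schedule: | B 0-5 | A 5-10 | D 10-17 | C 17-24 | A 24-28 | E 28-29 |
Completion: A=28  B=5  C=24  D=17  E=29
Waiting(D) = turnaround − burst = 7 − 7 = 0

0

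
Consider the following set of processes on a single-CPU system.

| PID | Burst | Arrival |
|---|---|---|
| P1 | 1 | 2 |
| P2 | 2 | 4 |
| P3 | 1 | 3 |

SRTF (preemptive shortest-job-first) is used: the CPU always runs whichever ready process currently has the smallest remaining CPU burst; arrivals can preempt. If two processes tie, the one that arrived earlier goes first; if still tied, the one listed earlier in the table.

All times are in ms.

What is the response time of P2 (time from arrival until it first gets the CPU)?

0

Schedule: | idle 0-2 | P1 2-3 | P3 3-4 | P2 4-6 |
Completion: P1=3  P2=6  P3=4
Turnaround (C−A): P1=1  P2=2  P3=1
Response(P2) = first start − arrival = 4 − 4 = 0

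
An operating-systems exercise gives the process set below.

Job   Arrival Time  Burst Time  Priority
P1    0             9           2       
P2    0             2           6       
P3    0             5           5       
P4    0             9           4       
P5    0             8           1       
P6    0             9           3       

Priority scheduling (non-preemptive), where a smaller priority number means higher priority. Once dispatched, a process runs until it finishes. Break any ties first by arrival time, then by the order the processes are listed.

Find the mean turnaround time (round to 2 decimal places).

28.00

Gantt: | P5 0-8 | P1 8-17 | P6 17-26 | P4 26-35 | P3 35-40 | P2 40-42 |
Completion: P1=17  P2=42  P3=40  P4=35  P5=8  P6=26
Turnaround (C−A): P1=17  P2=42  P3=40  P4=35  P5=8  P6=26
Turnaround times: P1=17, P2=42, P3=40, P4=35, P5=8, P6=26
Average turnaround = (17+42+40+35+8+26) / 6 = 168/6 = 28.00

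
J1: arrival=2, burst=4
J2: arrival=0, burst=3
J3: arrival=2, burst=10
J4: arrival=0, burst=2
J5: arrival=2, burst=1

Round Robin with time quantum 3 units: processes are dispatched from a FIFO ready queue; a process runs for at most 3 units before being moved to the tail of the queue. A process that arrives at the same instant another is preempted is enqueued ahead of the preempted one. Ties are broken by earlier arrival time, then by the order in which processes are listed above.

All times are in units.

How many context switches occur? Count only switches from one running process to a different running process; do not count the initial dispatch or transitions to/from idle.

6

Gantt: | J2 0-3 | J4 3-5 | J1 5-8 | J3 8-11 | J5 11-12 | J1 12-13 | J3 13-20 |
Completion: J1=13  J2=3  J3=20  J4=5  J5=12
Turnaround (C−A): J1=11  J2=3  J3=18  J4=5  J5=10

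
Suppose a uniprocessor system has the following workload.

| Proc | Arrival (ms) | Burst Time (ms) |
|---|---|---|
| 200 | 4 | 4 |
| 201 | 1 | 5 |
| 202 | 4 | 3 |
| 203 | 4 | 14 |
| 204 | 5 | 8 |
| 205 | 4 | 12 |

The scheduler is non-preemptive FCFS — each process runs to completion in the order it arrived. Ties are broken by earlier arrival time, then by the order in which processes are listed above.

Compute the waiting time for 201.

Schedule: | idle 0-1 | 201 1-6 | 200 6-10 | 202 10-13 | 203 13-27 | 205 27-39 | 204 39-47 |
Completion: 200=10  201=6  202=13  203=27  204=47  205=39
Turnaround (C−A): 200=6  201=5  202=9  203=23  204=42  205=35
Waiting(201) = turnaround − burst = 5 − 5 = 0

0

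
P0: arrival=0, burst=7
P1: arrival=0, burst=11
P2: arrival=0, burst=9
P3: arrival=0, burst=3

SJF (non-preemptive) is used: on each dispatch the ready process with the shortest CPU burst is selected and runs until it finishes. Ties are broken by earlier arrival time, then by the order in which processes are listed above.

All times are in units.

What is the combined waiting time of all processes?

Gantt: | P3 0-3 | P0 3-10 | P2 10-19 | P1 19-30 |
Completion: P0=10  P1=30  P2=19  P3=3
Turnaround (C−A): P0=10  P1=30  P2=19  P3=3
Waiting = turnaround − burst: P0=3, P1=19, P2=10, P3=0
Total waiting = 3 + 19 + 10 + 0 = 32

32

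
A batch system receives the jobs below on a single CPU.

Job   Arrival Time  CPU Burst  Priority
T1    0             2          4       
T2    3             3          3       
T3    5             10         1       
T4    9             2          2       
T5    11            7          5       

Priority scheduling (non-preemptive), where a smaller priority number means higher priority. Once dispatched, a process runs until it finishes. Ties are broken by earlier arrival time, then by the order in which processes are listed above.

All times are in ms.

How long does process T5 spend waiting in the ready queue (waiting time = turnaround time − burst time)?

Gantt: | T1 0-2 | idle 2-3 | T2 3-6 | T3 6-16 | T4 16-18 | T5 18-25 |
Completion: T1=2  T2=6  T3=16  T4=18  T5=25
Turnaround (C−A): T1=2  T2=3  T3=11  T4=9  T5=14
Waiting(T5) = turnaround − burst = 14 − 7 = 7

7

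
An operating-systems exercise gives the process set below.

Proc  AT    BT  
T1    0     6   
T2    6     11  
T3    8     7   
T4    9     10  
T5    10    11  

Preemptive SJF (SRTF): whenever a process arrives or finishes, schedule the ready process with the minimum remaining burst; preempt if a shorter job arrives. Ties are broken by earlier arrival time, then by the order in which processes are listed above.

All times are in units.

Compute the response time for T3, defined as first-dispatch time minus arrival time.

0

Gantt: | T1 0-6 | T2 6-8 | T3 8-15 | T2 15-24 | T4 24-34 | T5 34-45 |
Completion: T1=6  T2=24  T3=15  T4=34  T5=45
Turnaround (C−A): T1=6  T2=18  T3=7  T4=25  T5=35
Response(T3) = first start − arrival = 8 − 8 = 0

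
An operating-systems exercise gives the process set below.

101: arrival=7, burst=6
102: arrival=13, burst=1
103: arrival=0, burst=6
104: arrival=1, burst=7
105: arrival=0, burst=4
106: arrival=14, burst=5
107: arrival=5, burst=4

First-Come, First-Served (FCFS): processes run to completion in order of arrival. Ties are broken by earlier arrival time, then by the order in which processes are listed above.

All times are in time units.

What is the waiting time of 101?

14

Schedule: | 103 0-6 | 105 6-10 | 104 10-17 | 107 17-21 | 101 21-27 | 102 27-28 | 106 28-33 |
Completion: 101=27  102=28  103=6  104=17  105=10  106=33  107=21
Waiting(101) = turnaround − burst = 20 − 6 = 14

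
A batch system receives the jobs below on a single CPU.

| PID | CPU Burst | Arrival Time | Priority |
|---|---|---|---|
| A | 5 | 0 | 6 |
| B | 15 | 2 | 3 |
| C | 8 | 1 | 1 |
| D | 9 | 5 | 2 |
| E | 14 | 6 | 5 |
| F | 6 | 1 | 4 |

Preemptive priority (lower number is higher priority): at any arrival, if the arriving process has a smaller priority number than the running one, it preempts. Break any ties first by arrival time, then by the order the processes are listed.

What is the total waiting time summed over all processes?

137

Timeline: | A 0-1 | C 1-9 | D 9-18 | B 18-33 | F 33-39 | E 39-53 | A 53-57 |
Completion: A=57  B=33  C=9  D=18  E=53  F=39
Turnaround (C−A): A=57  B=31  C=8  D=13  E=47  F=38
Waiting = turnaround − burst: A=52, B=16, C=0, D=4, E=33, F=32
Total waiting = 52 + 16 + 0 + 4 + 33 + 32 = 137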